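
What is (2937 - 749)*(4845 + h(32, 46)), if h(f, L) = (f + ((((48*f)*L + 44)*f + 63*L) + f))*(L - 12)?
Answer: 168535410764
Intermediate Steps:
h(f, L) = (-12 + L)*(2*f + 63*L + f*(44 + 48*L*f)) (h(f, L) = (f + (((48*L*f + 44)*f + 63*L) + f))*(-12 + L) = (f + (((44 + 48*L*f)*f + 63*L) + f))*(-12 + L) = (f + ((f*(44 + 48*L*f) + 63*L) + f))*(-12 + L) = (f + ((63*L + f*(44 + 48*L*f)) + f))*(-12 + L) = (f + (f + 63*L + f*(44 + 48*L*f)))*(-12 + L) = (2*f + 63*L + f*(44 + 48*L*f))*(-12 + L) = (-12 + L)*(2*f + 63*L + f*(44 + 48*L*f)))
(2937 - 749)*(4845 + h(32, 46)) = (2937 - 749)*(4845 + (-756*46 - 552*32 + 63*46**2 - 576*46*32**2 + 46*46*32 + 48*46**2*32**2)) = 2188*(4845 + (-34776 - 17664 + 63*2116 - 576*46*1024 + 67712 + 48*2116*1024)) = 2188*(4845 + (-34776 - 17664 + 133308 - 27131904 + 67712 + 104005632)) = 2188*(4845 + 77022308) = 2188*77027153 = 168535410764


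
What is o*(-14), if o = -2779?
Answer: 38906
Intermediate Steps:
o*(-14) = -2779*(-14) = 38906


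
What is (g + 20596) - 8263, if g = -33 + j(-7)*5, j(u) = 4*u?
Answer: 12160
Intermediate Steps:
g = -173 (g = -33 + (4*(-7))*5 = -33 - 28*5 = -33 - 140 = -173)
(g + 20596) - 8263 = (-173 + 20596) - 8263 = 20423 - 8263 = 12160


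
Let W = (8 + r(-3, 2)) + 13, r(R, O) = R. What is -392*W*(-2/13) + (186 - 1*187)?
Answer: 14099/13 ≈ 1084.5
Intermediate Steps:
W = 18 (W = (8 - 3) + 13 = 5 + 13 = 18)
-392*W*(-2/13) + (186 - 1*187) = -7056*(-2/13) + (186 - 1*187) = -7056*(-2*1/13) + (186 - 187) = -7056*(-2)/13 - 1 = -392*(-36/13) - 1 = 14112/13 - 1 = 14099/13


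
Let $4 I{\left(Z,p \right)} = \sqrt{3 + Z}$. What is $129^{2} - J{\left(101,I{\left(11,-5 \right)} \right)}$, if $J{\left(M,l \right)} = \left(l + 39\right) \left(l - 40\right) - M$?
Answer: $\frac{146409}{8} + \frac{\sqrt{14}}{4} \approx 18302.0$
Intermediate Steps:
$I{\left(Z,p \right)} = \frac{\sqrt{3 + Z}}{4}$
$J{\left(M,l \right)} = - M + \left(-40 + l\right) \left(39 + l\right)$ ($J{\left(M,l \right)} = \left(39 + l\right) \left(-40 + l\right) - M = \left(-40 + l\right) \left(39 + l\right) - M = - M + \left(-40 + l\right) \left(39 + l\right)$)
$129^{2} - J{\left(101,I{\left(11,-5 \right)} \right)} = 129^{2} - \left(-1560 + \left(\frac{\sqrt{3 + 11}}{4}\right)^{2} - 101 - \frac{\sqrt{3 + 11}}{4}\right) = 16641 - \left(-1560 + \left(\frac{\sqrt{14}}{4}\right)^{2} - 101 - \frac{\sqrt{14}}{4}\right) = 16641 - \left(-1560 + \frac{7}{8} - 101 - \frac{\sqrt{14}}{4}\right) = 16641 - \left(- \frac{13281}{8} - \frac{\sqrt{14}}{4}\right) = 16641 + \left(\frac{13281}{8} + \frac{\sqrt{14}}{4}\right) = \frac{146409}{8} + \frac{\sqrt{14}}{4}$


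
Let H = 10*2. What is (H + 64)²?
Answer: 7056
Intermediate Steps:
H = 20
(H + 64)² = (20 + 64)² = 84² = 7056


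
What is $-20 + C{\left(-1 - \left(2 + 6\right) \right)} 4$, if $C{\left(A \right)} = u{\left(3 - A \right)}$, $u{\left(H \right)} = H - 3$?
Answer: $16$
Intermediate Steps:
$u{\left(H \right)} = -3 + H$ ($u{\left(H \right)} = H - 3 = -3 + H$)
$C{\left(A \right)} = - A$ ($C{\left(A \right)} = -3 - \left(-3 + A\right) = - A$)
$-20 + C{\left(-1 - \left(2 + 6\right) \right)} 4 = -20 + - (-1 - \left(2 + 6\right)) 4 = -20 + - (-1 - 8) 4 = -20 + \left(-1\right) \left(-9\right) 4 = -20 + 9 \cdot 4 = -20 + 36 = 16$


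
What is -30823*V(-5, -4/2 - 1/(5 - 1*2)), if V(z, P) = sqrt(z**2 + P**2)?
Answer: -30823*sqrt(274)/3 ≈ -1.7007e+5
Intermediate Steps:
V(z, P) = sqrt(P**2 + z**2)
-30823*V(-5, -4/2 - 1/(5 - 1*2)) = -30823*sqrt((-4/2 - 1/(5 - 1*2))**2 + (-5)**2) = -30823*sqrt((-4*1/2 - 1/(5 - 2))**2 + 25) = -30823*sqrt((-2 - 1/3)**2 + 25) = -30823*sqrt((-7/3)**2 + 25) = -30823*sqrt(49/9 + 25) = -30823*sqrt(274)/3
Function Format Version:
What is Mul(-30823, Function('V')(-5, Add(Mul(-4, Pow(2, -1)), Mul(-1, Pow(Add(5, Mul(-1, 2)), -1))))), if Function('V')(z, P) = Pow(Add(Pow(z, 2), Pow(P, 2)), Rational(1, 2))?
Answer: Mul(Rational(-30823, 3), Pow(274, Rational(1, 2))) ≈ -1.7007e+5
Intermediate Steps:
Function('V')(z, P) = Pow(Add(Pow(P, 2), Pow(z, 2)), Rational(1, 2))
Mul(-30823, Function('V')(-5, Add(Mul(-4, Pow(2, -1)), Mul(-1, Pow(Add(5, Mul(-1, 2)), -1))))) = Mul(-30823, Pow(Add(Pow(Add(Mul(-4, Pow(2, -1)), Mul(-1, Pow(Add(5, Mul(-1, 2)), -1))), 2), Pow(-5, 2)), Rational(1, 2))) = Mul(-30823, Pow(Add(Pow(Add(Mul(-4, Rational(1, 2)), Mul(-1, Pow(Add(5, -2), -1))), 2), 25), Rational(1, 2))) = Mul(-30823, Pow(Add(Pow(Add(-2, Mul(-1, Pow(3, -1))), 2), 25), Rational(1, 2))) = Mul(-30823, Pow(Add(Pow(Add(-2, Mul(-1, Rational(1, 3))), 2), 25), Rational(1, 2))) = Mul(-30823, Pow(Add(Pow(Add(-2, Rational(-1, 3)), 2), 25), Rational(1, 2))) = Mul(-30823, Pow(Add(Pow(Rational(-7, 3), 2), 25), Rational(1, 2))) = Mul(-30823, Pow(Add(Rational(49, 9), 25), Rational(1, 2))) = Mul(-30823, Pow(Rational(274, 9), Rational(1, 2))) = Mul(-30823, Mul(Rational(1, 3), Pow(274, Rational(1, 2)))) = Mul(Rational(-30823, 3), Pow(274, Rational(1, 2)))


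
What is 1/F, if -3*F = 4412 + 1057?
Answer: -1/1823 ≈ -0.00054855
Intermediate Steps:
F = -1823 (F = -(4412 + 1057)/3 = -1/3*5469 = -1823)
1/F = 1/(-1823) = -1/1823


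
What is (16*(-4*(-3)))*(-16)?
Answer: -3072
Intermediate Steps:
(16*(-4*(-3)))*(-16) = (16*12)*(-16) = 192*(-16) = -3072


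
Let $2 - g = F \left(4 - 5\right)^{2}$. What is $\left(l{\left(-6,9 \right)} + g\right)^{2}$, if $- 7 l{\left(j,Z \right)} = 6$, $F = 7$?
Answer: $\frac{1681}{49} \approx 34.306$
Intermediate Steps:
$g = -5$ ($g = 2 - 7 \left(4 - 5\right)^{2} = 2 - 7 \left(-1\right)^{2} = 2 - 7 \cdot 1 = 2 - 7 = -5$)
$l{\left(j,Z \right)} = - \frac{6}{7}$ ($l{\left(j,Z \right)} = \left(- \frac{1}{7}\right) 6 = - \frac{6}{7}$)
$\left(l{\left(-6,9 \right)} + g\right)^{2} = \left(- \frac{6}{7} - 5\right)^{2} = \left(- \frac{41}{7}\right)^{2} = \frac{1681}{49}$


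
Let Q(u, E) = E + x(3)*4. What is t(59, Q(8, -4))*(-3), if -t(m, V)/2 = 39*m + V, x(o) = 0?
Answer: 13782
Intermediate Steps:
Q(u, E) = E (Q(u, E) = E + 0*4 = E + 0 = E)
t(m, V) = -78*m - 2*V (t(m, V) = -2*(39*m + V) = -2*(V + 39*m) = -78*m - 2*V)
t(59, Q(8, -4))*(-3) = (-78*59 - 2*(-4))*(-3) = (-4602 + 8)*(-3) = -4594*(-3) = 13782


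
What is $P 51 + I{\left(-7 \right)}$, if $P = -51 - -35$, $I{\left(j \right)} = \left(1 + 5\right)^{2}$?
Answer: $-780$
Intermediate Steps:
$I{\left(j \right)} = 36$ ($I{\left(j \right)} = 6^{2} = 36$)
$P = -16$ ($P = -51 + 35 = -16$)
$P 51 + I{\left(-7 \right)} = \left(-16\right) 51 + 36 = -816 + 36 = -780$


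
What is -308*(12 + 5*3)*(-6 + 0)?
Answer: 49896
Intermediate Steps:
-308*(12 + 5*3)*(-6 + 0) = -308*(12 + 15)*(-6) = -8316*(-6) = -308*(-162) = 49896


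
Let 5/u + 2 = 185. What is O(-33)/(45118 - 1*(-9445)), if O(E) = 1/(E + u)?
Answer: -183/329233142 ≈ -5.5584e-7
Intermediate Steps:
u = 5/183 (u = 5/(-2 + 185) = 5/183 ≈ 0.027322)
O(E) = 1/(5/183 + E) (O(E) = 1/(E + 5/183) = 1/(5/183 + E))
O(-33)/(45118 - 1*(-9445)) = (183/(5 + 183*(-33)))/(45118 - 1*(-9445)) = (183/(5 - 6039))/(45118 + 9445) = (183/(-6034))/54563 = (183*(-1/6034))*(1/54563) = -183/6034*1/54563 = -183/329233142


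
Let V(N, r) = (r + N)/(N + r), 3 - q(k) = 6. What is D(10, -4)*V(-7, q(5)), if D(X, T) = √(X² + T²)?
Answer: 2*√29 ≈ 10.770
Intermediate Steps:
q(k) = -3 (q(k) = 3 - 1*6 = 3 - 6 = -3)
V(N, r) = 1 (V(N, r) = (N + r)/(N + r) = 1)
D(X, T) = √(T² + X²)
D(10, -4)*V(-7, q(5)) = √((-4)² + 10²)*1 = √(16 + 100)*1 = √116*1 = (2*√29)*1 = 2*√29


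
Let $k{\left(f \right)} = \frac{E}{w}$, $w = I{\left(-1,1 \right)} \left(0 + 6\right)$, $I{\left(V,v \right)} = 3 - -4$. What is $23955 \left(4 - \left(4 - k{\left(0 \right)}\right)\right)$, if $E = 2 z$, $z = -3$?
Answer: $- \frac{23955}{7} \approx -3422.1$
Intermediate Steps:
$I{\left(V,v \right)} = 7$ ($I{\left(V,v \right)} = 3 + 4 = 7$)
$E = -6$ ($E = 2 \left(-3\right) = -6$)
$w = 42$ ($w = 7 \left(0 + 6\right) = 7 \cdot 6 = 42$)
$k{\left(f \right)} = - \frac{1}{7}$ ($k{\left(f \right)} = - \frac{6}{42} = \left(-6\right) \frac{1}{42} = - \frac{1}{7}$)
$23955 \left(4 - \left(4 - k{\left(0 \right)}\right)\right) = 23955 \left(4 - \left(4 - - \frac{1}{7}\right)\right) = 23955 \left(4 - \left(4 + \frac{1}{7}\right)\right) = 23955 \left(4 - \frac{29}{7}\right) = 23955 \left(- \frac{1}{7}\right) = - \frac{23955}{7}$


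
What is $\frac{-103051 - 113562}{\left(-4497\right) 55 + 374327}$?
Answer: $- \frac{216613}{126992} \approx -1.7057$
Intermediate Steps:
$\frac{-103051 - 113562}{\left(-4497\right) 55 + 374327} = - \frac{216613}{-247335 + 374327} = - \frac{216613}{126992}$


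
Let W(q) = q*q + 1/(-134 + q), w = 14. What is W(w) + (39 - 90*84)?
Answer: -879001/120 ≈ -7325.0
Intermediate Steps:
W(q) = q² + 1/(-134 + q)
W(w) + (39 - 90*84) = (1 + 14³ - 134*14²)/(-134 + 14) + (39 - 90*84) = (1 + 2744 - 134*196)/(-120) + (39 - 7560) = -(1 + 2744 - 26264)/120 - 7521 = -1/120*(-23519) - 7521 = 23519/120 - 7521 = -879001/120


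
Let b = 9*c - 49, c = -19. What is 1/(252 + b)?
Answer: 1/32 ≈ 0.031250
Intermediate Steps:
b = -220 (b = 9*(-19) - 49 = -171 - 49 = -220)
1/(252 + b) = 1/(252 - 220) = 1/32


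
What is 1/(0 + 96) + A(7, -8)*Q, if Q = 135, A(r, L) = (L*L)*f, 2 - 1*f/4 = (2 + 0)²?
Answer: -6635519/96 ≈ -69120.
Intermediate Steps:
f = -8 (f = 8 - 4*(2 + 0)² = 8 - 4*2² = 8 - 4*4 = 8 - 16 = -8)
A(r, L) = -8*L² (A(r, L) = (L*L)*(-8) = L²*(-8) = -8*L²)
1/(0 + 96) + A(7, -8)*Q = 1/(0 + 96) - 8*(-8)²*135 = 1/96 - 8*64*135 = 1/96 - 512*135 = 1/96 - 69120 = -6635519/96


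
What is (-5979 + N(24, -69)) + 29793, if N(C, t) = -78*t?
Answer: 29196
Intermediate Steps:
(-5979 + N(24, -69)) + 29793 = (-5979 - 78*(-69)) + 29793 = (-5979 + 5382) + 29793 = -597 + 29793 = 29196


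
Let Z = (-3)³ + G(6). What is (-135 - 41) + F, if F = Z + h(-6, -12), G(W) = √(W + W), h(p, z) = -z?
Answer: -191 + 2*√3 ≈ -187.54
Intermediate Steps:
G(W) = √2*√W (G(W) = √(2*W) = √2*√W)
Z = -27 + 2*√3 (Z = (-3)³ + √2*√6 = -27 + 2*√3 ≈ -23.536)
F = -15 + 2*√3 (F = (-27 + 2*√3) - 1*(-12) = (-27 + 2*√3) + 12 = -15 + 2*√3 ≈ -11.536)
(-135 - 41) + F = (-135 - 41) + (-15 + 2*√3) = -176 + (-15 + 2*√3) = -191 + 2*√3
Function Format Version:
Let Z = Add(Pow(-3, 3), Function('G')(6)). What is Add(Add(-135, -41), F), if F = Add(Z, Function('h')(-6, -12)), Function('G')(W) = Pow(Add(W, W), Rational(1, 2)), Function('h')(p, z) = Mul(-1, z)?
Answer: Add(-191, Mul(2, Pow(3, Rational(1, 2)))) ≈ -187.54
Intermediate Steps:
Function('G')(W) = Mul(Pow(2, Rational(1, 2)), Pow(W, Rational(1, 2))) (Function('G')(W) = Pow(Mul(2, W), Rational(1, 2)) = Mul(Pow(2, Rational(1, 2)), Pow(W, Rational(1, 2))))
Z = Add(-27, Mul(2, Pow(3, Rational(1, 2)))) (Z = Add(Pow(-3, 3), Mul(Pow(2, Rational(1, 2)), Pow(6, Rational(1, 2)))) = Add(-27, Mul(2, Pow(3, Rational(1, 2)))) ≈ -23.536)
F = Add(-15, Mul(2, Pow(3, Rational(1, 2)))) (F = Add(Add(-27, Mul(2, Pow(3, Rational(1, 2)))), Mul(-1, -12)) = Add(Add(-27, Mul(2, Pow(3, Rational(1, 2)))), 12) = Add(-15, Mul(2, Pow(3, Rational(1, 2)))) ≈ -11.536)
Add(Add(-135, -41), F) = Add(Add(-135, -41), Add(-15, Mul(2, Pow(3, Rational(1, 2))))) = Add(-176, Add(-15, Mul(2, Pow(3, Rational(1, 2))))) = Add(-191, Mul(2, Pow(3, Rational(1, 2))))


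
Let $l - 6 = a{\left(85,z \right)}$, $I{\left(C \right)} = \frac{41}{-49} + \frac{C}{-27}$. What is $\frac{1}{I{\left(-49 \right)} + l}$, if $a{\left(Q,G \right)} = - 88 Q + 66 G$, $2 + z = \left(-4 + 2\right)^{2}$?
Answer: $- \frac{1323}{9712172} \approx -0.00013622$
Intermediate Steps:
$I{\left(C \right)} = - \frac{41}{49} - \frac{C}{27}$ ($I{\left(C \right)} = 41 \left(- \frac{1}{49}\right) + C \left(- \frac{1}{27}\right) = - \frac{41}{49} - \frac{C}{27}$)
$z = 2$ ($z = -2 + \left(-4 + 2\right)^{2} = -2 + \left(-2\right)^{2} = -2 + 4 = 2$)
$l = -7342$ ($l = 6 + \left(\left(-88\right) 85 + 66 \cdot 2\right) = 6 + \left(-7480 + 132\right) = 6 - 7348 = -7342$)
$\frac{1}{I{\left(-49 \right)} + l} = \frac{1}{\left(- \frac{41}{49} - - \frac{49}{27}\right) - 7342} = \frac{1}{\left(- \frac{41}{49} + \frac{49}{27}\right) - 7342} = \frac{1}{\frac{1294}{1323} - 7342} = \frac{1}{- \frac{9712172}{1323}} = - \frac{1323}{9712172}$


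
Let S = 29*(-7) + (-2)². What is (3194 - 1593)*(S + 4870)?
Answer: 7478271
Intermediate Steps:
S = -199 (S = -203 + 4 = -199)
(3194 - 1593)*(S + 4870) = (3194 - 1593)*(-199 + 4870) = 1601*4671 = 7478271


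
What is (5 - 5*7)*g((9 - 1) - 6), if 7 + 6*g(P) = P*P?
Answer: 15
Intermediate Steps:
g(P) = -7/6 + P²/6 (g(P) = -7/6 + (P*P)/6 = -7/6 + P²/6)
(5 - 5*7)*g((9 - 1) - 6) = (5 - 5*7)*(-7/6 + ((9 - 1) - 6)²/6) = (5 - 35)*(-7/6 + (8 - 6)²/6) = -30*(-7/6 + (⅙)*2²) = -30*(-7/6 + (⅙)*4) = -30*(-7/6 + ⅔) = -30*(-½) = 15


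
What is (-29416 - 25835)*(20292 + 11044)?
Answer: -1731345336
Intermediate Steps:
(-29416 - 25835)*(20292 + 11044) = -55251*31336 = -1731345336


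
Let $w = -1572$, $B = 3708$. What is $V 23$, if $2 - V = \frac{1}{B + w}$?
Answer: $\frac{98233}{2136} \approx 45.989$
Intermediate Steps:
$V = \frac{4271}{2136}$ ($V = 2 - \frac{1}{3708 - 1572} = 2 - \frac{1}{2136} = \frac{4271}{2136} \approx 1.9995$)
$V 23 = \frac{4271}{2136} \cdot 23 = \frac{98233}{2136}$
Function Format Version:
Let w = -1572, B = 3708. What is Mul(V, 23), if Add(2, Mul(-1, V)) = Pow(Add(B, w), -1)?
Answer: Rational(98233, 2136) ≈ 45.989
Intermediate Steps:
V = Rational(4271, 2136) (V = Add(2, Mul(-1, Pow(Add(3708, -1572), -1))) = Add(2, Mul(-1, Pow(2136, -1))) = Add(2, Mul(-1, Rational(1, 2136))) = Add(2, Rational(-1, 2136)) = Rational(4271, 2136) ≈ 1.9995)
Mul(V, 23) = Mul(Rational(4271, 2136), 23) = Rational(98233, 2136)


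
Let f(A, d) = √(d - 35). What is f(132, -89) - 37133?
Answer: -37133 + 2*I*√31 ≈ -37133.0 + 11.136*I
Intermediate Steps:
f(A, d) = √(-35 + d)
f(132, -89) - 37133 = √(-35 - 89) - 37133 = √(-124) - 37133 = 2*I*√31 - 37133 = -37133 + 2*I*√31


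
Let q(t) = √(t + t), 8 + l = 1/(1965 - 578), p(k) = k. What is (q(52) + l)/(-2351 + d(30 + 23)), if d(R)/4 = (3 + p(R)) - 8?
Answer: 11095/2994533 - 2*√26/2159 ≈ -0.0010184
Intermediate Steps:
l = -11095/1387 (l = -8 + 1/(1965 - 578) = -8 + 1/1387 = -11095/1387 ≈ -7.9993)
q(t) = √2*√t (q(t) = √(2*t) = √2*√t)
d(R) = -20 + 4*R (d(R) = 4*((3 + R) - 8) = 4*(-5 + R) = -20 + 4*R)
(q(52) + l)/(-2351 + d(30 + 23)) = (√2*√52 - 11095/1387)/(-2351 + (-20 + 4*(30 + 23))) = (√2*(2*√13) - 11095/1387)/(-2351 + (-20 + 4*53)) = (2*√26 - 11095/1387)/(-2351 + (-20 + 212)) = (-11095/1387 + 2*√26)/(-2351 + 192) = (-11095/1387 + 2*√26)/(-2159) = (-11095/1387 + 2*√26)*(-1/2159) = 11095/2994533 - 2*√26/2159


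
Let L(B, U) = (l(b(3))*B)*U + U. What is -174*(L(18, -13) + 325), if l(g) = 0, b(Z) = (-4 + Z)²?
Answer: -54288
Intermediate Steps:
L(B, U) = U (L(B, U) = (0*B)*U + U = 0*U + U = 0 + U = U)
-174*(L(18, -13) + 325) = -174*(-13 + 325) = -174*312 = -54288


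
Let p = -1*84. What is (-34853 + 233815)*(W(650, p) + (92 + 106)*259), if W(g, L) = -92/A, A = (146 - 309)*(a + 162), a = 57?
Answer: 364222552235452/35697 ≈ 1.0203e+10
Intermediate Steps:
p = -84
A = -35697 (A = (146 - 309)*(57 + 162) = -163*219 = -35697)
W(g, L) = 92/35697 (W(g, L) = -92/(-35697) = -92*(-1/35697) = 92/35697)
(-34853 + 233815)*(W(650, p) + (92 + 106)*259) = (-34853 + 233815)*(92/35697 + (92 + 106)*259) = 198962*(92/35697 + 198*259) = 198962*(92/35697 + 51282) = 198962*(1830613646/35697) = 364222552235452/35697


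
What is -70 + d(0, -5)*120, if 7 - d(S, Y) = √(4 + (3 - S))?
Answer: 770 - 120*√7 ≈ 452.51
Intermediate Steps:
d(S, Y) = 7 - √(7 - S) (d(S, Y) = 7 - √(4 + (3 - S)) = 7 - √(7 - S))
-70 + d(0, -5)*120 = -70 + (7 - √(7 - 1*0))*120 = -70 + (7 - √(7 + 0))*120 = -70 + (7 - √7)*120 = -70 + (840 - 120*√7) = 770 - 120*√7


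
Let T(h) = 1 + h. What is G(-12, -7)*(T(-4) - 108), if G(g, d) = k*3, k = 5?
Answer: -1665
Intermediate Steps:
G(g, d) = 15 (G(g, d) = 5*3 = 15)
G(-12, -7)*(T(-4) - 108) = 15*((1 - 4) - 108) = 15*(-3 - 108) = 15*(-111) = -1665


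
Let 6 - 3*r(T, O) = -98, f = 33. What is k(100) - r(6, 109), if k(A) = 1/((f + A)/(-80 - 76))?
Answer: -14300/399 ≈ -35.840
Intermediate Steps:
r(T, O) = 104/3 (r(T, O) = 2 - ⅓*(-98) = 2 + 98/3 = 104/3)
k(A) = 1/(-11/52 - A/156) (k(A) = 1/((33 + A)/(-80 - 76)) = 1/((33 + A)/(-156)) = 1/((33 + A)*(-1/156)) = 1/(-11/52 - A/156))
k(100) - r(6, 109) = -156/(33 + 100) - 1*104/3 = -156/133 - 104/3 = -14300/399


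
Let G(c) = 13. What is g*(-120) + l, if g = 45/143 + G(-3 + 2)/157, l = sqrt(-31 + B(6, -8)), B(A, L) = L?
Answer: -1070880/22451 + I*sqrt(39) ≈ -47.699 + 6.245*I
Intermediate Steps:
l = I*sqrt(39) (l = sqrt(-31 - 8) = sqrt(-39) = I*sqrt(39) ≈ 6.245*I)
g = 8924/22451 (g = 45/143 + 13/157 = 8924/22451 ≈ 0.39749)
g*(-120) + l = (8924/22451)*(-120) + I*sqrt(39) = -1070880/22451 + I*sqrt(39)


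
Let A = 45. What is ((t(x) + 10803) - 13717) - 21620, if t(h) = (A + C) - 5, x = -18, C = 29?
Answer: -24465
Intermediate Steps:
t(h) = 69 (t(h) = (45 + 29) - 5 = 74 - 5 = 69)
((t(x) + 10803) - 13717) - 21620 = ((69 + 10803) - 13717) - 21620 = (10872 - 13717) - 21620 = -2845 - 21620 = -24465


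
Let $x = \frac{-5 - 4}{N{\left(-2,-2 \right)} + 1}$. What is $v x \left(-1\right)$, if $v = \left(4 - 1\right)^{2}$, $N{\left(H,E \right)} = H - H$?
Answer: $81$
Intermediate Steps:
$N{\left(H,E \right)} = 0$
$x = -9$ ($x = \frac{-5 - 4}{0 + 1} = - \frac{9}{1} = \left(-9\right) 1 = -9$)
$v = 9$ ($v = 3^{2} = 9$)
$v x \left(-1\right) = 9 \left(-9\right) \left(-1\right) = \left(-81\right) \left(-1\right) = 81$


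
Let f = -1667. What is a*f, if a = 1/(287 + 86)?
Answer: -1667/373 ≈ -4.4692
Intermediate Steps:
a = 1/373 ≈ 0.0026810
a*f = (1/373)*(-1667) = -1667/373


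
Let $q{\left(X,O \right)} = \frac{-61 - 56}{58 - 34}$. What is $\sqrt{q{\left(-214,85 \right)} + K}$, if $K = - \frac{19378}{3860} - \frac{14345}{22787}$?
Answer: $\frac{i \sqrt{81425417748682470}}{87957820} \approx 3.2442 i$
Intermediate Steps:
$K = - \frac{248469093}{43978910}$ ($K = \left(-19378\right) \frac{1}{3860} - \frac{14345}{22787} = - \frac{9689}{1930} - \frac{14345}{22787} = - \frac{248469093}{43978910} \approx -5.6497$)
$q{\left(X,O \right)} = - \frac{39}{8}$ ($q{\left(X,O \right)} = - \frac{117}{58 - 34} = - \frac{117}{24} = \left(-117\right) \frac{1}{24} = - \frac{39}{8}$)
$\sqrt{q{\left(-214,85 \right)} + K} = \sqrt{- \frac{39}{8} - \frac{248469093}{43978910}} = \sqrt{- \frac{1851465117}{175915640}} = \frac{i \sqrt{81425417748682470}}{87957820}$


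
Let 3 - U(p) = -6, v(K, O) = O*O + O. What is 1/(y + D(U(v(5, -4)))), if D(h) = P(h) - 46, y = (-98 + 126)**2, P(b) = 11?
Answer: 1/749 ≈ 0.0013351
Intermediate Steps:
v(K, O) = O + O**2 (v(K, O) = O**2 + O = O + O**2)
U(p) = 9 (U(p) = 3 - 1*(-6) = 3 + 6 = 9)
y = 784 (y = 28**2 = 784)
D(h) = -35 (D(h) = 11 - 46 = -35)
1/(y + D(U(v(5, -4)))) = 1/(784 - 35) = 1/749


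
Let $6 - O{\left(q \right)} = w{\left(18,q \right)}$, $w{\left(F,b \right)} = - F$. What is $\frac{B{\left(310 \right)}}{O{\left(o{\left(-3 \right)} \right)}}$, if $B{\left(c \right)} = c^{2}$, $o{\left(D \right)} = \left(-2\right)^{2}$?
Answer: $\frac{24025}{6} \approx 4004.2$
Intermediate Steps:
$o{\left(D \right)} = 4$
$O{\left(q \right)} = 24$ ($O{\left(q \right)} = 6 - \left(-1\right) 18 = 6 - -18 = 6 + 18 = 24$)
$\frac{B{\left(310 \right)}}{O{\left(o{\left(-3 \right)} \right)}} = \frac{310^{2}}{24} = 96100 \cdot \frac{1}{24} = \frac{24025}{6}$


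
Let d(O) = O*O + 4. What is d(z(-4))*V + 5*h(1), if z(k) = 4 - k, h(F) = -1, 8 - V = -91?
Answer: 6727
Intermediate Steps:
V = 99 (V = 8 - 1*(-91) = 8 + 91 = 99)
d(O) = 4 + O² (d(O) = O² + 4 = 4 + O²)
d(z(-4))*V + 5*h(1) = (4 + (4 - 1*(-4))²)*99 + 5*(-1) = (4 + (4 + 4)²)*99 - 5 = (4 + 8²)*99 - 5 = (4 + 64)*99 - 5 = 68*99 - 5 = 6732 - 5 = 6727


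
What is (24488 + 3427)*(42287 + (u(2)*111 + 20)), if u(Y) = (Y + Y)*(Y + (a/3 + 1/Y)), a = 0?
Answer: 1211985555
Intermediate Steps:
u(Y) = 2*Y*(Y + 1/Y) (u(Y) = (Y + Y)*(Y + (0/3 + 1/Y)) = (2*Y)*(Y + (0*(⅓) + 1/Y)) = (2*Y)*(Y + (0 + 1/Y)) = (2*Y)*(Y + 1/Y) = 2*Y*(Y + 1/Y))
(24488 + 3427)*(42287 + (u(2)*111 + 20)) = (24488 + 3427)*(42287 + ((2 + 2*2²)*111 + 20)) = 27915*(42287 + ((2 + 2*4)*111 + 20)) = 27915*(42287 + ((2 + 8)*111 + 20)) = 27915*(42287 + (10*111 + 20)) = 27915*(42287 + (1110 + 20)) = 27915*(42287 + 1130) = 27915*43417 = 1211985555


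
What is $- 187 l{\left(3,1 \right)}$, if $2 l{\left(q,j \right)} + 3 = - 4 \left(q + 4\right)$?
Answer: $\frac{5797}{2} \approx 2898.5$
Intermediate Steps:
$l{\left(q,j \right)} = - \frac{19}{2} - 2 q$ ($l{\left(q,j \right)} = - \frac{3}{2} + \frac{\left(-4\right) \left(q + 4\right)}{2} = - \frac{3}{2} + \frac{\left(-4\right) \left(4 + q\right)}{2} = - \frac{3}{2} + \frac{-16 - 4 q}{2} = - \frac{3}{2} - \left(8 + 2 q\right) = - \frac{19}{2} - 2 q$)
$- 187 l{\left(3,1 \right)} = - 187 \left(- \frac{19}{2} - 6\right) = \left(-187\right) \left(- \frac{31}{2}\right) = \frac{5797}{2}$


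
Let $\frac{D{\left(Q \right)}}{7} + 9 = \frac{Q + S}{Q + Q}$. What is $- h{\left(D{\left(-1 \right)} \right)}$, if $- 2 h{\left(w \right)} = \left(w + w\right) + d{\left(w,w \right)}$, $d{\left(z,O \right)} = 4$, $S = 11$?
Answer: $-96$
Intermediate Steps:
$D{\left(Q \right)} = -63 + \frac{7 \left(11 + Q\right)}{2 Q}$ ($D{\left(Q \right)} = -63 + 7 \frac{Q + 11}{Q + Q} = -63 + 7 \frac{11 + Q}{2 Q} = -63 + \frac{7 \left(11 + Q\right)}{2 Q}$)
$h{\left(w \right)} = -2 - w$ ($h{\left(w \right)} = - \frac{\left(w + w\right) + 4}{2} = - \frac{2 w + 4}{2} = - \frac{4 + 2 w}{2} = -2 - w$)
$- h{\left(D{\left(-1 \right)} \right)} = - (-2 - \frac{7 \left(11 - -17\right)}{2 \left(-1\right)}) = - (-2 - \frac{7}{2} \left(-1\right) \left(11 + 17\right)) = - (-2 - \frac{7}{2} \left(-1\right) 28) = - (-2 - -98) = - (-2 + 98) = \left(-1\right) 96 = -96$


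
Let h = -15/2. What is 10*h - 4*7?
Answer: -103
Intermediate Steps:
h = -15/2 (h = -15*½ = -15/2 ≈ -7.5000)
10*h - 4*7 = 10*(-15/2) - 4*7 = -75 - 1*28 = -75 - 28 = -103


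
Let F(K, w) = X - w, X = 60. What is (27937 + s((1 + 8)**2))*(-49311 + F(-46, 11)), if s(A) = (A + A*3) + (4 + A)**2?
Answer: -1748111332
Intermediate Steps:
F(K, w) = 60 - w
s(A) = (4 + A)**2 + 4*A (s(A) = (A + 3*A) + (4 + A)**2 = 4*A + (4 + A)**2 = (4 + A)**2 + 4*A)
(27937 + s((1 + 8)**2))*(-49311 + F(-46, 11)) = (27937 + ((4 + (1 + 8)**2)**2 + 4*(1 + 8)**2))*(-49311 + (60 - 1*11)) = (27937 + ((4 + 9**2)**2 + 4*9**2))*(-49311 + (60 - 11)) = (27937 + ((4 + 81)**2 + 4*81))*(-49311 + 49) = (27937 + (85**2 + 324))*(-49262) = (27937 + (7225 + 324))*(-49262) = (27937 + 7549)*(-49262) = 35486*(-49262) = -1748111332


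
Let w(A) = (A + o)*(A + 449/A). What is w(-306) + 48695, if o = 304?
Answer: 7544420/153 ≈ 49310.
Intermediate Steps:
w(A) = (304 + A)*(A + 449/A) (w(A) = (A + 304)*(A + 449/A) = (304 + A)*(A + 449/A))
w(-306) + 48695 = (449 + (-306)² + 304*(-306) + 136496/(-306)) + 48695 = (449 + 93636 - 93024 + 136496*(-1/306)) + 48695 = (449 + 93636 - 93024 - 68248/153) + 48695 = 94085/153 + 48695 = 7544420/153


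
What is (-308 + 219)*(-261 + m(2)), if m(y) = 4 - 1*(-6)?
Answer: 22339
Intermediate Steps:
m(y) = 10 (m(y) = 4 + 6 = 10)
(-308 + 219)*(-261 + m(2)) = (-308 + 219)*(-261 + 10) = -89*(-251) = 22339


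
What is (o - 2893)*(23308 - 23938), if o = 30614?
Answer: -17464230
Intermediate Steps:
(o - 2893)*(23308 - 23938) = (30614 - 2893)*(23308 - 23938) = 27721*(-630) = -17464230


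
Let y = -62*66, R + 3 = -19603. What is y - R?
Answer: 15514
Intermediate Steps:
R = -19606 (R = -3 - 19603 = -19606)
y = -4092
y - R = -4092 - 1*(-19606) = -4092 + 19606 = 15514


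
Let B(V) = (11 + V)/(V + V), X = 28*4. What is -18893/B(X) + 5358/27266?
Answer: -57694962739/1676859 ≈ -34407.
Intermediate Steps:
X = 112
B(V) = (11 + V)/(2*V) (B(V) = (11 + V)/((2*V)) = (11 + V)*(1/(2*V)) = (11 + V)/(2*V))
-18893/B(X) + 5358/27266 = -18893*224/(11 + 112) + 5358/27266 = -18893/((1/2)*(1/112)*123) + 5358*(1/27266) = -18893/123/224 + 2679/13633 = -18893*224/123 + 2679/13633 = -4232032/123 + 2679/13633 = -57694962739/1676859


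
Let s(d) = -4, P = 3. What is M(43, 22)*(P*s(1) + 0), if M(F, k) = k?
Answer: -264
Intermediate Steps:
M(43, 22)*(P*s(1) + 0) = 22*(3*(-4) + 0) = 22*(-12 + 0) = 22*(-12) = -264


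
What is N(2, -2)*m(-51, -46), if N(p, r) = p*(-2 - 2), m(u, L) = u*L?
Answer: -18768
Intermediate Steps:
m(u, L) = L*u
N(p, r) = -4*p (N(p, r) = p*(-4) = -4*p)
N(2, -2)*m(-51, -46) = (-4*2)*(-46*(-51)) = -8*2346 = -18768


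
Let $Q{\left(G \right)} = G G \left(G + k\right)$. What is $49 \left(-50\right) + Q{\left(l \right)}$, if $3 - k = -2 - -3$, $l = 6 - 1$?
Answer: $-2275$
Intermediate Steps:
$l = 5$ ($l = 6 - 1 = 5$)
$k = 2$ ($k = 3 - \left(-2 - -3\right) = 3 - \left(-2 + 3\right) = 3 - 1 = 2$)
$Q{\left(G \right)} = G^{2} \left(2 + G\right)$ ($Q{\left(G \right)} = G G \left(G + 2\right) = G^{2} \left(2 + G\right)$)
$49 \left(-50\right) + Q{\left(l \right)} = 49 \left(-50\right) + 5^{2} \left(2 + 5\right) = -2450 + 25 \cdot 7 = -2450 + 175 = -2275$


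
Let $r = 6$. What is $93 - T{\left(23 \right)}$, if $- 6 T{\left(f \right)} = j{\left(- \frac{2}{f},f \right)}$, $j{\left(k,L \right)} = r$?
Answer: $94$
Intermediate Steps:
$j{\left(k,L \right)} = 6$
$T{\left(f \right)} = -1$ ($T{\left(f \right)} = \left(- \frac{1}{6}\right) 6 = -1$)
$93 - T{\left(23 \right)} = 93 - -1 = 93 + 1 = 94$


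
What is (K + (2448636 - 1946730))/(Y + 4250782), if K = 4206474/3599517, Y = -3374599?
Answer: 200735931764/350426178179 ≈ 0.57283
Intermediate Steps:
K = 1402158/1199839 (K = 4206474*(1/3599517) = 1402158/1199839 ≈ 1.1686)
(K + (2448636 - 1946730))/(Y + 4250782) = (1402158/1199839 + (2448636 - 1946730))/(-3374599 + 4250782) = (1402158/1199839 + 501906)/876183 = (602207795292/1199839)*(1/876183) = 200735931764/350426178179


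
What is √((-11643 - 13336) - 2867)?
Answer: 3*I*√3094 ≈ 166.87*I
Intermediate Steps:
√((-11643 - 13336) - 2867) = √(-24979 - 2867) = √(-27846) = 3*I*√3094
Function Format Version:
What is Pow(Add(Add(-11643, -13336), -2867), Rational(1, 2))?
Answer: Mul(3, I, Pow(3094, Rational(1, 2))) ≈ Mul(166.87, I)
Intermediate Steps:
Pow(Add(Add(-11643, -13336), -2867), Rational(1, 2)) = Pow(Add(-24979, -2867), Rational(1, 2)) = Pow(-27846, Rational(1, 2)) = Mul(3, I, Pow(3094, Rational(1, 2)))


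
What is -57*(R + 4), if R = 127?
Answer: -7467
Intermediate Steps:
-57*(R + 4) = -57*(127 + 4) = -57*131 = -7467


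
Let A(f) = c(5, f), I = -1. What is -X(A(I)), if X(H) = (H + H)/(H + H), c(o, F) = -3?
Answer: -1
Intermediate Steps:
A(f) = -3
X(H) = 1 (X(H) = (2*H)/((2*H)) = (2*H)*(1/(2*H)) = 1)
-X(A(I)) = -1*1 = -1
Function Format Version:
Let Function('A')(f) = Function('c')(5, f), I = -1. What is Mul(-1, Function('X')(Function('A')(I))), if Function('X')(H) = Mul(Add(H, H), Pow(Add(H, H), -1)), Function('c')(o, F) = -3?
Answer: -1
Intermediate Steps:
Function('A')(f) = -3
Function('X')(H) = 1 (Function('X')(H) = Mul(Mul(2, H), Pow(Mul(2, H), -1)) = Mul(Mul(2, H), Mul(Rational(1, 2), Pow(H, -1))) = 1)
Mul(-1, Function('X')(Function('A')(I))) = Mul(-1, 1) = -1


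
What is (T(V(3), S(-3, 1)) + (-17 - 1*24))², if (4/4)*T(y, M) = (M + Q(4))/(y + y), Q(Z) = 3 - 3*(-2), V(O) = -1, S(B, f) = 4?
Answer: 9025/4 ≈ 2256.3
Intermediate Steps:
Q(Z) = 9 (Q(Z) = 3 + 6 = 9)
T(y, M) = (9 + M)/(2*y) (T(y, M) = (M + 9)/(y + y) = (9 + M)/((2*y)) = (9 + M)*(1/(2*y)) = (9 + M)/(2*y))
(T(V(3), S(-3, 1)) + (-17 - 1*24))² = ((½)*(9 + 4)/(-1) + (-17 - 1*24))² = ((½)*(-1)*13 + (-17 - 24))² = (-13/2 - 41)² = (-95/2)² = 9025/4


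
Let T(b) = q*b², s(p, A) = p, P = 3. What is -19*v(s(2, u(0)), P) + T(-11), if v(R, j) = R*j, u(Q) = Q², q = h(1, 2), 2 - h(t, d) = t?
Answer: 7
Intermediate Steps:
h(t, d) = 2 - t
q = 1 (q = 2 - 1*1 = 2 - 1 = 1)
T(b) = b² (T(b) = 1*b² = b²)
-19*v(s(2, u(0)), P) + T(-11) = -38*3 + (-11)² = -19*6 + 121 = -114 + 121 = 7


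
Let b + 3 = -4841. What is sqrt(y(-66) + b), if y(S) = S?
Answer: I*sqrt(4910) ≈ 70.071*I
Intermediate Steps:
b = -4844 (b = -3 - 4841 = -4844)
sqrt(y(-66) + b) = sqrt(-66 - 4844) = sqrt(-4910) = I*sqrt(4910)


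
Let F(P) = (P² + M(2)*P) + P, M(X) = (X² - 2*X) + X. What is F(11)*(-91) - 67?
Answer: -14081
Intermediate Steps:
M(X) = X² - X
F(P) = P² + 3*P (F(P) = (P² + (2*(-1 + 2))*P) + P = (P² + (2*1)*P) + P = (P² + 2*P) + P = P² + 3*P)
F(11)*(-91) - 67 = (11*(3 + 11))*(-91) - 67 = (11*14)*(-91) - 67 = 154*(-91) - 67 = -14014 - 67 = -14081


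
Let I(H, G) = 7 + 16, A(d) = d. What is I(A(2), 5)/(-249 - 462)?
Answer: -23/711 ≈ -0.032349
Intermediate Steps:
I(H, G) = 23
I(A(2), 5)/(-249 - 462) = 23/(-249 - 462) = 23/(-711) = 23*(-1/711) = -23/711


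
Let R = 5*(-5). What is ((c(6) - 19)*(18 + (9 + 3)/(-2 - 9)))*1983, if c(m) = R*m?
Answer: -62333622/11 ≈ -5.6667e+6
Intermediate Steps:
R = -25
c(m) = -25*m
((c(6) - 19)*(18 + (9 + 3)/(-2 - 9)))*1983 = ((-25*6 - 19)*(18 + (9 + 3)/(-2 - 9)))*1983 = ((-150 - 19)*(18 + 12/(-11)))*1983 = -169*(18 + 12*(-1/11))*1983 = -169*(18 - 12/11)*1983 = -169*186/11*1983 = -31434/11*1983 = -62333622/11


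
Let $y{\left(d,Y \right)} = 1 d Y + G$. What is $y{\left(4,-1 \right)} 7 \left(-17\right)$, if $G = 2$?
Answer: $238$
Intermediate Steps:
$y{\left(d,Y \right)} = 2 + Y d$ ($y{\left(d,Y \right)} = 1 d Y + 2 = d Y + 2 = Y d + 2 = 2 + Y d$)
$y{\left(4,-1 \right)} 7 \left(-17\right) = \left(2 - 4\right) 7 \left(-17\right) = \left(-2\right) 7 \left(-17\right) = \left(-14\right) \left(-17\right) = 238$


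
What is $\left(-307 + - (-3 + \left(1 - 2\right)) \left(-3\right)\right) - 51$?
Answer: $-370$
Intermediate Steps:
$\left(-307 + - (-3 + \left(1 - 2\right)) \left(-3\right)\right) - 51 = \left(-307 + - (-3 - 1) \left(-3\right)\right) - 51 = \left(-307 + \left(-1\right) \left(-4\right) \left(-3\right)\right) - 51 = \left(-307 + 4 \left(-3\right)\right) - 51 = \left(-307 - 12\right) - 51 = -319 - 51 = -370$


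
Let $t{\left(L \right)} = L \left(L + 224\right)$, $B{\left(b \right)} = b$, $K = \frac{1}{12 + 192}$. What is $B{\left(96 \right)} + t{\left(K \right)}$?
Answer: $\frac{4040833}{41616} \approx 97.098$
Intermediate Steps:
$K = \frac{1}{204} \approx 0.004902$
$t{\left(L \right)} = L \left(224 + L\right)$
$B{\left(96 \right)} + t{\left(K \right)} = 96 + \frac{224 + \frac{1}{204}}{204} = 96 + \frac{1}{204} \cdot \frac{45697}{204} = 96 + \frac{45697}{41616} = \frac{4040833}{41616}$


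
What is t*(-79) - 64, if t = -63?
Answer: 4913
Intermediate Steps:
t*(-79) - 64 = -63*(-79) - 64 = 4977 - 64 = 4913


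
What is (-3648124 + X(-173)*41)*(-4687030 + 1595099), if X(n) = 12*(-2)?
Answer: 11282790147548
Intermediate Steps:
X(n) = -24
(-3648124 + X(-173)*41)*(-4687030 + 1595099) = (-3648124 - 24*41)*(-4687030 + 1595099) = (-3648124 - 984)*(-3091931) = -3649108*(-3091931) = 11282790147548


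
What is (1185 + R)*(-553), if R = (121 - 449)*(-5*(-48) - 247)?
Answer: -1924993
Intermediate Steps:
R = 2296 (R = -328*(240 - 247) = -328*(-7) = 2296)
(1185 + R)*(-553) = (1185 + 2296)*(-553) = 3481*(-553) = -1924993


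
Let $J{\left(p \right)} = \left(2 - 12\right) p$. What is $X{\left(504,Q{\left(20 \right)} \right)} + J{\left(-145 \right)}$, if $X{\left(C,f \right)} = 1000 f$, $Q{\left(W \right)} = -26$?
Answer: $-24550$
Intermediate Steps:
$J{\left(p \right)} = - 10 p$
$X{\left(504,Q{\left(20 \right)} \right)} + J{\left(-145 \right)} = 1000 \left(-26\right) - -1450 = -26000 + 1450 = -24550$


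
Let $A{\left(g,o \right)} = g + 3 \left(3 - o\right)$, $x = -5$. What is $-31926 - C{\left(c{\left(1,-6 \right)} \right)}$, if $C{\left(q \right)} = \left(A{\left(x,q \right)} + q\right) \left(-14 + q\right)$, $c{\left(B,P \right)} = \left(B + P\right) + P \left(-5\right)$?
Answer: $-31420$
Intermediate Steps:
$A{\left(g,o \right)} = 9 + g - 3 o$ ($A{\left(g,o \right)} = g - \left(-9 + 3 o\right) = 9 + g - 3 o$)
$c{\left(B,P \right)} = B - 4 P$ ($c{\left(B,P \right)} = \left(B + P\right) - 5 P = B - 4 P$)
$C{\left(q \right)} = \left(-14 + q\right) \left(4 - 2 q\right)$ ($C{\left(q \right)} = \left(\left(9 - 5 - 3 q\right) + q\right) \left(-14 + q\right) = \left(\left(4 - 3 q\right) + q\right) \left(-14 + q\right) = \left(4 - 2 q\right) \left(-14 + q\right) = \left(-14 + q\right) \left(4 - 2 q\right)$)
$-31926 - C{\left(c{\left(1,-6 \right)} \right)} = -31926 - \left(-56 - 2 \left(1 - -24\right)^{2} + 32 \left(1 - -24\right)\right) = -31926 - \left(-56 - 2 \left(1 + 24\right)^{2} + 32 \left(1 + 24\right)\right) = -31926 - \left(-56 - 2 \cdot 25^{2} + 32 \cdot 25\right) = -31926 - \left(-56 - 1250 + 800\right) = -31926 - -506 = -31926 + 506 = -31420$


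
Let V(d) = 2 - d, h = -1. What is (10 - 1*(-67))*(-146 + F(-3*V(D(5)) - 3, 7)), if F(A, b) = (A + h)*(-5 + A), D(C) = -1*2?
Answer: 13398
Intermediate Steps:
D(C) = -2
F(A, b) = (-1 + A)*(-5 + A) (F(A, b) = (A - 1)*(-5 + A) = (-1 + A)*(-5 + A))
(10 - 1*(-67))*(-146 + F(-3*V(D(5)) - 3, 7)) = (10 - 1*(-67))*(-146 + (5 + (-3*(2 - 1*(-2)) - 3)**2 - 6*(-3*(2 - 1*(-2)) - 3))) = (10 + 67)*(-146 + (5 + (-3*(2 + 2) - 3)**2 - 6*(-3*(2 + 2) - 3))) = 77*(-146 + (5 + (-3*4 - 3)**2 - 6*(-3*4 - 3))) = 77*(-146 + (5 + (-12 - 3)**2 - 6*(-12 - 3))) = 77*(-146 + (5 + (-15)**2 - 6*(-15))) = 77*(-146 + (5 + 225 + 90)) = 77*(-146 + 320) = 77*174 = 13398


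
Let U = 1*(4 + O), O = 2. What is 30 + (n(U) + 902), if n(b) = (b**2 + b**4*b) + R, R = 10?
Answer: 8754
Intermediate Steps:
U = 6 (U = 1*(4 + 2) = 1*6 = 6)
n(b) = 10 + b**2 + b**5 (n(b) = (b**2 + b**4*b) + 10 = (b**2 + b**5) + 10 = 10 + b**2 + b**5)
30 + (n(U) + 902) = 30 + ((10 + 6**2 + 6**5) + 902) = 30 + ((10 + 36 + 7776) + 902) = 30 + (7822 + 902) = 30 + 8724 = 8754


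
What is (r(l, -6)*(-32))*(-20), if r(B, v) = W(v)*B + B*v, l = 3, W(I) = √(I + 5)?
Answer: -11520 + 1920*I ≈ -11520.0 + 1920.0*I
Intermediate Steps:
W(I) = √(5 + I)
r(B, v) = B*v + B*√(5 + v) (r(B, v) = √(5 + v)*B + B*v = B*√(5 + v) + B*v = B*v + B*√(5 + v))
(r(l, -6)*(-32))*(-20) = ((3*(-6 + √(5 - 6)))*(-32))*(-20) = ((3*(-6 + √(-1)))*(-32))*(-20) = ((3*(-6 + I))*(-32))*(-20) = ((-18 + 3*I)*(-32))*(-20) = (576 - 96*I)*(-20) = -11520 + 1920*I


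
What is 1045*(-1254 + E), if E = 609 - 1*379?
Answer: -1070080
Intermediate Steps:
E = 230 (E = 609 - 379 = 230)
1045*(-1254 + E) = 1045*(-1254 + 230) = 1045*(-1024) = -1070080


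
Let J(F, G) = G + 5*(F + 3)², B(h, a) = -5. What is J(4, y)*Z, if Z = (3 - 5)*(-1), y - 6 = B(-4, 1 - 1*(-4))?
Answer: 492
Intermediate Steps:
y = 1 (y = 6 - 5 = 1)
Z = 2 (Z = -2*(-1) = 2)
J(F, G) = G + 5*(3 + F)²
J(4, y)*Z = (1 + 5*(3 + 4)²)*2 = (1 + 5*7²)*2 = (1 + 5*49)*2 = (1 + 245)*2 = 246*2 = 492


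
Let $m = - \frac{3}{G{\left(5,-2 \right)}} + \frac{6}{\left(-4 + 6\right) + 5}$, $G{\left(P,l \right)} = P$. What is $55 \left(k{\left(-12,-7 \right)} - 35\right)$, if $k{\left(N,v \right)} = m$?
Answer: $- \frac{13376}{7} \approx -1910.9$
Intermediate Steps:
$m = \frac{9}{35}$ ($m = - \frac{3}{5} + \frac{6}{\left(-4 + 6\right) + 5} = \left(-3\right) \frac{1}{5} + \frac{6}{2 + 5} = - \frac{3}{5} + \frac{6}{7} = \frac{9}{35} \approx 0.25714$)
$k{\left(N,v \right)} = \frac{9}{35}$
$55 \left(k{\left(-12,-7 \right)} - 35\right) = 55 \left(\frac{9}{35} - 35\right) = 55 \left(- \frac{1216}{35}\right) = - \frac{13376}{7}$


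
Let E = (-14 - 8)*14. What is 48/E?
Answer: -12/77 ≈ -0.15584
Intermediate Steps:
E = -308 (E = -22*14 = -308)
48/E = 48/(-308) = 48*(-1/308) = -12/77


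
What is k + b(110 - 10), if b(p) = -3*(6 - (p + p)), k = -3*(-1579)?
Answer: 5319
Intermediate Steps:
k = 4737
b(p) = -18 + 6*p (b(p) = -3*(6 - 2*p) = -18 + 6*p)
k + b(110 - 10) = 4737 + (-18 + 6*(110 - 10)) = 4737 + (-18 + 6*100) = 4737 + (-18 + 600) = 4737 + 582 = 5319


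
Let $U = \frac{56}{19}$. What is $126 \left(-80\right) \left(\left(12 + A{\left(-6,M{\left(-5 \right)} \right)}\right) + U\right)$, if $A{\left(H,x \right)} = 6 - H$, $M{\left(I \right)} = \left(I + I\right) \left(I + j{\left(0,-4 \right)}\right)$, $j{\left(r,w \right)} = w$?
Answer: $- \frac{5160960}{19} \approx -2.7163 \cdot 10^{5}$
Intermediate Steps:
$U = \frac{56}{19}$ ($U = 56 \cdot \frac{1}{19} = \frac{56}{19} \approx 2.9474$)
$M{\left(I \right)} = 2 I \left(-4 + I\right)$ ($M{\left(I \right)} = \left(I + I\right) \left(I - 4\right) = 2 I \left(-4 + I\right)$)
$126 \left(-80\right) \left(\left(12 + A{\left(-6,M{\left(-5 \right)} \right)}\right) + U\right) = 126 \left(-80\right) \left(\left(12 + \left(6 - -6\right)\right) + \frac{56}{19}\right) = - 10080 \left(\left(12 + \left(6 + 6\right)\right) + \frac{56}{19}\right) = - 10080 \left(\left(12 + 12\right) + \frac{56}{19}\right) = - 10080 \left(24 + \frac{56}{19}\right) = \left(-10080\right) \frac{512}{19} = - \frac{5160960}{19}$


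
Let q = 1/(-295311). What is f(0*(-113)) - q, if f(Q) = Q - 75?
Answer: -22148324/295311 ≈ -75.000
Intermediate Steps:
q = -1/295311 ≈ -3.3863e-6
f(Q) = -75 + Q
f(0*(-113)) - q = (-75 + 0*(-113)) - 1*(-1/295311) = (-75 + 0) + 1/295311 = -75 + 1/295311 = -22148324/295311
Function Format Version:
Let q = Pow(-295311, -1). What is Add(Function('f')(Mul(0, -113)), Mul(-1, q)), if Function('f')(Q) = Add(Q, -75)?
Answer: Rational(-22148324, 295311) ≈ -75.000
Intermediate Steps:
q = Rational(-1, 295311) ≈ -3.3863e-6
Function('f')(Q) = Add(-75, Q)
Add(Function('f')(Mul(0, -113)), Mul(-1, q)) = Add(Add(-75, Mul(0, -113)), Mul(-1, Rational(-1, 295311))) = Add(Add(-75, 0), Rational(1, 295311)) = Add(-75, Rational(1, 295311)) = Rational(-22148324, 295311)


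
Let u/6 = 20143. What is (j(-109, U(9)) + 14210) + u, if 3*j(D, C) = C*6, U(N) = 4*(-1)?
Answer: 135060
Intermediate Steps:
u = 120858 (u = 6*20143 = 120858)
U(N) = -4
j(D, C) = 2*C (j(D, C) = (C*6)/3 = (6*C)/3 = 2*C)
(j(-109, U(9)) + 14210) + u = (2*(-4) + 14210) + 120858 = (-8 + 14210) + 120858 = 14202 + 120858 = 135060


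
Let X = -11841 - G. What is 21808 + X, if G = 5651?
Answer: 4316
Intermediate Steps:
X = -17492 (X = -11841 - 1*5651 = -11841 - 5651 = -17492)
21808 + X = 21808 - 17492 = 4316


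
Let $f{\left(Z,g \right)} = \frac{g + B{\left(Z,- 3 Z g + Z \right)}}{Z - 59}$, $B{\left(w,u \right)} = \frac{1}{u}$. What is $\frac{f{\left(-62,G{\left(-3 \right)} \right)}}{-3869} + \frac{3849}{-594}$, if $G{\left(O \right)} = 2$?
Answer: $- \frac{4231744973}{653067855} \approx -6.4798$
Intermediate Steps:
$f{\left(Z,g \right)} = \frac{g + \frac{1}{Z - 3 Z g}}{-59 + Z}$ ($f{\left(Z,g \right)} = \frac{g + \frac{1}{- 3 Z g + Z}}{Z - 59} = \frac{g + \frac{1}{- 3 Z g + Z}}{-59 + Z} = \frac{g + \frac{1}{Z - 3 Z g}}{-59 + Z}$)
$\frac{f{\left(-62,G{\left(-3 \right)} \right)}}{-3869} + \frac{3849}{-594} = \frac{\frac{1}{-62} \frac{1}{-1 + 3 \cdot 2} \frac{1}{-59 - 62} \left(-1 - 124 \left(-1 + 3 \cdot 2\right)\right)}{-3869} + \frac{3849}{-594} = - \frac{-1 - 124 \left(-1 + 6\right)}{62 \left(-1 + 6\right) \left(-121\right)} \left(- \frac{1}{3869}\right) + 3849 \left(- \frac{1}{594}\right) = \left(- \frac{1}{62}\right) \frac{1}{5} \left(- \frac{1}{121}\right) \left(-1 - 124 \cdot 5\right) \left(- \frac{1}{3869}\right) - \frac{1283}{198} = \left(- \frac{1}{62}\right) \frac{1}{5} \left(- \frac{1}{121}\right) \left(-1 - 620\right) \left(- \frac{1}{3869}\right) - \frac{1283}{198} = \left(- \frac{1}{62}\right) \frac{1}{5} \left(- \frac{1}{121}\right) \left(-621\right) \left(- \frac{1}{3869}\right) - \frac{1283}{198} = \left(- \frac{621}{37510}\right) \left(- \frac{1}{3869}\right) - \frac{1283}{198} = \frac{621}{145126190} - \frac{1283}{198} = - \frac{4231744973}{653067855}$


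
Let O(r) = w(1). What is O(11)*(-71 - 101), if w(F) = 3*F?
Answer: -516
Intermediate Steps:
O(r) = 3 (O(r) = 3*1 = 3)
O(11)*(-71 - 101) = 3*(-71 - 101) = 3*(-172) = -516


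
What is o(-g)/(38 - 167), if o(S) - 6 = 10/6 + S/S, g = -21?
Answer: -26/387 ≈ -0.067183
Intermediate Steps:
o(S) = 26/3 (o(S) = 6 + (10/6 + S/S) = 6 + (10*(1/6) + 1) = 6 + (5/3 + 1) = 6 + 8/3 = 26/3)
o(-g)/(38 - 167) = 26/(3*(38 - 167)) = (26/3)/(-129) = (26/3)*(-1/129) = -26/387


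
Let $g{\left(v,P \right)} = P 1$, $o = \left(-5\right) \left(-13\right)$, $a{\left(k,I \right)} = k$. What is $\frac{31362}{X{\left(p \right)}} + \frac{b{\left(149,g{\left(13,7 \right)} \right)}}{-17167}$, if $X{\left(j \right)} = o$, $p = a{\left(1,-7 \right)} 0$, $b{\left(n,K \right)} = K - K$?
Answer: $\frac{31362}{65} \approx 482.49$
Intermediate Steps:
$o = 65$
$g{\left(v,P \right)} = P$
$b{\left(n,K \right)} = 0$
$p = 0$ ($p = 1 \cdot 0 = 0$)
$X{\left(j \right)} = 65$
$\frac{31362}{X{\left(p \right)}} + \frac{b{\left(149,g{\left(13,7 \right)} \right)}}{-17167} = \frac{31362}{65} + \frac{0}{-17167} = 31362 \cdot \frac{1}{65} + 0 \left(- \frac{1}{17167}\right) = \frac{31362}{65} + 0 = \frac{31362}{65}$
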